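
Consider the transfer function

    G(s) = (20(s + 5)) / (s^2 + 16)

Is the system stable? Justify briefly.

The denominator s^2 + 16 factors as (s^2 + 16), giving poles at s = ±4j.
Since the simple pole(s) at s = 4j, -4j lie on the jω-axis with none in the right half-plane, the system is marginally stable.

marginally stable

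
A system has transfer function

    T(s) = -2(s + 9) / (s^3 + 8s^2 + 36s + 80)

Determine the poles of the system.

s = -2 + 4j, -2 - 4j, -4

The poles are the roots of the denominator s^3 + 8s^2 + 36s + 80 = 0.
Trying s = -4: the polynomial evaluates to 0, so (s + 4) is a factor.
Dividing out leaves s^2 + 4s + 20 = 0.
The quadratic formula then gives s = -2 ± 4j.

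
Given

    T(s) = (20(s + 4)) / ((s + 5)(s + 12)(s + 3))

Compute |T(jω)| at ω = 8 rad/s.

Substitute s = j8: numerator = 80 + j160, denominator = -1100 + j376.
|T(j8)| = |80 + j160| / |-1100 + j376| = 178.89 / 1162.5 ≈ 0.1539.

|T(j8)| ≈ 0.1539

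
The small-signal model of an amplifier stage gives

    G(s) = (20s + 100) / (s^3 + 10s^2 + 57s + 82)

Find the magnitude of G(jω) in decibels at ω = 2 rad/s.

|G(j2)|_dB ≈ -0.495 dB

Substitute s = j2: numerator = 100 + j40, denominator = 42 + j106.
|G(j2)| = |100 + j40| / |42 + j106| = 107.70 / 114.02 ≈ 0.9446.
In decibels: 20·log₁₀(0.9446) ≈ -0.495 dB.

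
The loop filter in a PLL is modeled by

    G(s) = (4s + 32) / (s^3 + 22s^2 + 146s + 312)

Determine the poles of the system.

s = -12, -5 ± j

The poles are the roots of the denominator s^3 + 22s^2 + 146s + 312 = 0.
Trying s = -12: the polynomial evaluates to 0, so (s + 12) is a factor.
Dividing out leaves s^2 + 10s + 26 = 0.
The quadratic formula then gives s = -5 ± 1j.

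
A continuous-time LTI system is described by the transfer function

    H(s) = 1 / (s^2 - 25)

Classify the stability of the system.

The denominator s^2 - 25 factors as (s + 5)(s - 5), giving poles at s = -5, 5.
Since the pole(s) at s = 5 lie in the right half-plane, the system is unstable.

unstable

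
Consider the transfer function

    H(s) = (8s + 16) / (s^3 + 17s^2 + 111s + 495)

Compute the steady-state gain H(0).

H(0) = 16/495 ≈ 0.03232

Set s = 0: H(0) = (16) / (495) = 16/495.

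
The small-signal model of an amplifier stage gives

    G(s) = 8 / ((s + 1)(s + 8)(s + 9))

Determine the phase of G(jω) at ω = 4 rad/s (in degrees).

∠G(j4) ≈ -126.5°

At s = j4: numerator = 8, denominator = -216 + j292.
∠G = ∠num − ∠den = 0° − (126.49°) = -126.5°.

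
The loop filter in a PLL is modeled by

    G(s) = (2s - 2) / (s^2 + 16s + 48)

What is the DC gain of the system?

G(0) = -1/24 ≈ -0.04167

Set s = 0: G(0) = (-2) / (48) = -1/24.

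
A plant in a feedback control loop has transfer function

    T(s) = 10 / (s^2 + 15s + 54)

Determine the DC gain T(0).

T(0) = 5/27 ≈ 0.1852

Set s = 0: T(0) = (10) / (54) = 5/27.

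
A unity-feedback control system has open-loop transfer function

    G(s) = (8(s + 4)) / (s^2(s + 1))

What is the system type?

Type 2

The denominator has 2 factors of s at the origin (free integrators), so this is a Type 2 system.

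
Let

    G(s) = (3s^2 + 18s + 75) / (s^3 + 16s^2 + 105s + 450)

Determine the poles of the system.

The poles are the roots of the denominator s^3 + 16s^2 + 105s + 450 = 0.
Trying s = -10: the polynomial evaluates to 0, so (s + 10) is a factor.
Dividing out leaves s^2 + 6s + 45 = 0.
The quadratic formula then gives s = -3 ± 6j.

s = -3 + 6j, -3 - 6j, -10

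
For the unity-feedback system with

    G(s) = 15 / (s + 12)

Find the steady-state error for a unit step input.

e_ss = 0.4444

G(s) has no poles at the origin.
This is a Type 0 system. Kp = lim_{s→0} G(s) = 15/12 = 5/4.
e_ss = 1/(1 + Kp) = 1/(1 + 5/4) = 4/9 ≈ 0.4444.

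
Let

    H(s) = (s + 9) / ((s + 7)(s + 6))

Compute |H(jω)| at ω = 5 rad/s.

|H(j5)| ≈ 0.1532

Substitute s = j5: numerator = 9 + j5, denominator = 17 + j65.
|H(j5)| = |9 + j5| / |17 + j65| = 10.296 / 67.186 ≈ 0.1532.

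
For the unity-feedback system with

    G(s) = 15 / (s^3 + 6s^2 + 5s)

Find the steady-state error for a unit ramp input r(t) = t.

e_ss = 0.3333

G(s) has one pole at the origin.
This is a Type 1 system. Kv = lim_{s→0} s·G(s) = 15/5 = 3.
e_ss = 1/Kv = 1/(3) = 1/3 ≈ 0.3333.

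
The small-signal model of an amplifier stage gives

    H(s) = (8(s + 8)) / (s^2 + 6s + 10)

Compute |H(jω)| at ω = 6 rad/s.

|H(j6)| ≈ 1.802

Substitute s = j6: numerator = 64 + j48, denominator = -26 + j36.
|H(j6)| = |64 + j48| / |-26 + j36| = 80 / 44.407 ≈ 1.802.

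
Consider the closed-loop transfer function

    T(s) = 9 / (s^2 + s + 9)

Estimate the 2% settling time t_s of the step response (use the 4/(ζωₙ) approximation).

t_s ≈ 8 s

Comparing s^2 + s + 9 to s^2 + 2ζωₙs + ωₙ²: ωₙ = 3 rad/s and ζ = 1/(2·3) ≈ 0.1667.
ζωₙ = 1/2 = 0.5, so t_s ≈ 4/(ζωₙ) = 4/0.5 = 8 s.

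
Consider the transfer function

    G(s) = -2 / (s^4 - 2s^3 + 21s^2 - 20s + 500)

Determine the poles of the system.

The poles are the roots of the denominator s^4 - 2s^3 + 21s^2 - 20s + 500 = 0.
No real roots exist; factor into two real quadratics: (s^2 - 6s + 25)(s^2 + 4s + 20) = 0.
Each quadratic gives a conjugate pair via the quadratic formula.

s = 3 ± 4j, -2 ± 4j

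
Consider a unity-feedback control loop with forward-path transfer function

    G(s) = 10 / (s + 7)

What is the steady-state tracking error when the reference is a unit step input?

e_ss = 0.4118

G(s) has no poles at the origin.
This is a Type 0 system. Kp = lim_{s→0} G(s) = 10/7.
e_ss = 1/(1 + Kp) = 1/(1 + 10/7) = 7/17 ≈ 0.4118.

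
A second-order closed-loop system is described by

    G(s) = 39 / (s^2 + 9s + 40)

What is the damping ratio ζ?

Compare the denominator to the standard form s^2 + 2ζωₙs + ωₙ².
ωₙ² = 40, so ωₙ = √40 ≈ 6.325 rad/s.
2ζωₙ = 9, so ζ = 9/(2·√40) ≈ 0.7115.

ζ ≈ 0.7115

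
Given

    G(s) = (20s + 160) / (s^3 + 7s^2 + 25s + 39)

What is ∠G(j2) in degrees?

∠G(j2) ≈ -61.29°

At s = j2: numerator = 160 + j40, denominator = 11 + j42.
∠G = ∠num − ∠den = 14.036° − (75.324°) = -61.29°.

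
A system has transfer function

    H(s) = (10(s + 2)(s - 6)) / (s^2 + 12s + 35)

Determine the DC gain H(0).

Set s = 0: H(0) = (-120) / (35) = -24/7.

H(0) = -24/7 ≈ -3.429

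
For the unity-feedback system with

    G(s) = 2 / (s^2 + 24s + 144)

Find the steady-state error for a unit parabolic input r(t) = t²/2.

e_ss = ∞

G(s) has no poles at the origin.
This is a Type 0 system; Ka = lim_{s→0} s^2·G(s) = 0, so the steady-state error for a parabola input is infinite.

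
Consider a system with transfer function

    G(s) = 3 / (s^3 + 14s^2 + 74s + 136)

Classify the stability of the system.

The denominator s^3 + 14s^2 + 74s + 136 factors as (s^2 + 10s + 34)(s + 4), giving poles at s = -5 ± 3j, -4.
Since all poles lie strictly in the left half-plane, the system is stable.

stable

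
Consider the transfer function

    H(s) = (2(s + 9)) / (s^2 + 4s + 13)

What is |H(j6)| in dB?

Substitute s = j6: numerator = 18 + j12, denominator = -23 + j24.
|H(j6)| = |18 + j12| / |-23 + j24| = 21.633 / 33.242 ≈ 0.6508.
In decibels: 20·log₁₀(0.6508) ≈ -3.73 dB.

|H(j6)|_dB ≈ -3.73 dB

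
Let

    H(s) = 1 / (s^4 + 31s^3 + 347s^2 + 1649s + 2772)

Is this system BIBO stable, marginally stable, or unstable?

stable

The denominator s^4 + 31s^3 + 347s^2 + 1649s + 2772 factors as (s + 9)(s + 11)(s + 4)(s + 7), giving poles at s = -9, -11, -4, -7.
Since all poles lie strictly in the left half-plane, the system is stable.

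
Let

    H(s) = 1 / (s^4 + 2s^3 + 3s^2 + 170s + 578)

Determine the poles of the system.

The poles are the roots of the denominator s^4 + 2s^3 + 3s^2 + 170s + 578 = 0.
No real roots exist; factor into two real quadratics: (s^2 - 6s + 34)(s^2 + 8s + 17) = 0.
Each quadratic gives a conjugate pair via the quadratic formula.

s = 3 ± 5j, -4 ± j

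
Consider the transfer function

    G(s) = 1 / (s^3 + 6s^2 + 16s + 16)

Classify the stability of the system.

The denominator s^3 + 6s^2 + 16s + 16 factors as (s^2 + 4s + 8)(s + 2), giving poles at s = -2 ± 2j, -2.
Since all poles lie strictly in the left half-plane, the system is stable.

stable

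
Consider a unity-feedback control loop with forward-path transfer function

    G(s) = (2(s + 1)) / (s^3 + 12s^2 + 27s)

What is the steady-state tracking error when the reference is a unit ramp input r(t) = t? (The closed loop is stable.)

G(s) has one pole at the origin.
This is a Type 1 system. Kv = lim_{s→0} s·G(s) = 2/27.
e_ss = 1/Kv = 1/(2/27) = 27/2 ≈ 13.50.

e_ss = 13.50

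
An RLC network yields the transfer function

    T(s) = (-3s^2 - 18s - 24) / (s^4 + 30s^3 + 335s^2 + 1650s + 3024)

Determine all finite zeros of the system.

s = -2, -4

Set the numerator to zero: -3s^2 - 18s - 24 = 0, i.e. -3·(s^2 + 6s + 8) = 0.
Factoring: (s + 2)(s + 4) = 0.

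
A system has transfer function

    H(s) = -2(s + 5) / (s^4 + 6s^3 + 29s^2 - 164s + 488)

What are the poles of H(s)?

s = 2 ± 2j, -5 ± 6j

The poles are the roots of the denominator s^4 + 6s^3 + 29s^2 - 164s + 488 = 0.
No real roots exist; factor into two real quadratics: (s^2 - 4s + 8)(s^2 + 10s + 61) = 0.
Each quadratic gives a conjugate pair via the quadratic formula.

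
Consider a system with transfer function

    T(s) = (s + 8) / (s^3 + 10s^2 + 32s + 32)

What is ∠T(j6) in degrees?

At s = j6: numerator = 8 + j6, denominator = -328 - j24.
∠T = ∠num − ∠den = 36.870° − (-175.82°) = 212.7°, which wraps to -147.3°.

∠T(j6) ≈ -147.3°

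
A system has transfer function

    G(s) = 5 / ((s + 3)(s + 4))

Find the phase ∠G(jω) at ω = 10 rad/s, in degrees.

At s = j10: numerator = 5, denominator = -88 + j70.
∠G = ∠num − ∠den = 0° − (141.50°) = -141.5°.

∠G(j10) ≈ -141.5°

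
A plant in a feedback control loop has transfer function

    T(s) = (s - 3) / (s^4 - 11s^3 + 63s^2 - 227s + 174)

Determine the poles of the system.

The poles are the roots of the denominator s^4 - 11s^3 + 63s^2 - 227s + 174 = 0.
Trying s = 6: the polynomial evaluates to 0, so (s - 6) is a factor.
Dividing out leaves s^3 - 5s^2 + 33s - 29 = 0.
This factors further as (s^2 - 4s + 29)(s - 1) = 0.

s = 2 ± 5j, 6, 1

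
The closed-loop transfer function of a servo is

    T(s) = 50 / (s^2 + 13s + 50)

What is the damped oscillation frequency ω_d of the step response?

ω_d ≈ 2.784 rad/s

Comparing s^2 + 13s + 50 to s^2 + 2ζωₙs + ωₙ²: ωₙ = √50 ≈ 7.071 rad/s and ζ = 13/(2·√50) ≈ 0.9192.
ζωₙ = 13/2 = 6.5, so ω_d = ωₙ√(1−ζ²) = √(ωₙ² − (ζωₙ)²) = √(50 − 6.5²) = √7.75 ≈ 2.784 rad/s.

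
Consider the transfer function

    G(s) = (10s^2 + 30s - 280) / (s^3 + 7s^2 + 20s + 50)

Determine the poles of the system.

The poles are the roots of the denominator s^3 + 7s^2 + 20s + 50 = 0.
Trying s = -5: the polynomial evaluates to 0, so (s + 5) is a factor.
Dividing out leaves s^2 + 2s + 10 = 0.
The quadratic formula then gives s = -1 ± 3j.

s = -1 + 3j, -1 - 3j, -5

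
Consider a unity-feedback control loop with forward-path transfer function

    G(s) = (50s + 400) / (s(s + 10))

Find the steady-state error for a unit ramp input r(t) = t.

G(s) has one pole at the origin.
This is a Type 1 system. Kv = lim_{s→0} s·G(s) = 400/10 = 40.
e_ss = 1/Kv = 1/(40) = 1/40 ≈ 0.02500.

e_ss = 0.02500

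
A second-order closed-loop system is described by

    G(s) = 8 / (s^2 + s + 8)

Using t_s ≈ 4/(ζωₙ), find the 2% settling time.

t_s ≈ 8 s

Comparing s^2 + s + 8 to s^2 + 2ζωₙs + ωₙ²: ωₙ = √8 ≈ 2.828 rad/s and ζ = 1/(2·√8) ≈ 0.1768.
ζωₙ = 1/2 = 0.5, so t_s ≈ 4/(ζωₙ) = 4/0.5 = 8 s.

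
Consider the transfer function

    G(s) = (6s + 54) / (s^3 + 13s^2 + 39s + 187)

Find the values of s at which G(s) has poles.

s = -1 + 4j, -1 - 4j, -11

The poles are the roots of the denominator s^3 + 13s^2 + 39s + 187 = 0.
Trying s = -11: the polynomial evaluates to 0, so (s + 11) is a factor.
Dividing out leaves s^2 + 2s + 17 = 0.
The quadratic formula then gives s = -1 ± 4j.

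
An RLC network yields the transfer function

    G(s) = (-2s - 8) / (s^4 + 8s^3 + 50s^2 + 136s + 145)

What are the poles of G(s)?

s = -2 + j, -2 - j, -2 + 5j, -2 - 5j

The poles are the roots of the denominator s^4 + 8s^3 + 50s^2 + 136s + 145 = 0.
No real roots exist; factor into two real quadratics: (s^2 + 4s + 5)(s^2 + 4s + 29) = 0.
Each quadratic gives a conjugate pair via the quadratic formula.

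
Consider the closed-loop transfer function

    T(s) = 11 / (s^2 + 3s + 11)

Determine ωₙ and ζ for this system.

Compare the denominator to the standard form s^2 + 2ζωₙs + ωₙ².
ωₙ² = 11, so ωₙ = √11 ≈ 3.317 rad/s.
2ζωₙ = 3, so ζ = 3/(2·√11) ≈ 0.4523.
With ζ = 0.4523 the response is underdamped.

ωₙ ≈ 3.317 rad/s, ζ ≈ 0.4523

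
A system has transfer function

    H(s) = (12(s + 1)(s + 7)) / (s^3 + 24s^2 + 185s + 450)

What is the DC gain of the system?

H(0) = 14/75 ≈ 0.1867

Set s = 0: H(0) = (84) / (450) = 14/75.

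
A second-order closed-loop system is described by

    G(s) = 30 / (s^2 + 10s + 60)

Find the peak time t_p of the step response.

t_p ≈ 0.5310 s

Comparing s^2 + 10s + 60 to s^2 + 2ζωₙs + ωₙ²: ωₙ = √60 ≈ 7.746 rad/s and ζ = 10/(2·√60) ≈ 0.6455.
ζωₙ = 10/2 = 5, so ω_d = ωₙ√(1−ζ²) = √(ωₙ² − (ζωₙ)²) = √(60 − 5²) = √35 ≈ 5.916 rad/s.
t_p = π/ω_d = π/5.916 ≈ 0.5310 s.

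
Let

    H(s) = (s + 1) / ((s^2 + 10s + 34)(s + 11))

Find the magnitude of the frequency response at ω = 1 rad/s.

Substitute s = j1: numerator = 1 + j1, denominator = 353 + j143.
|H(j1)| = |1 + j1| / |353 + j143| = 1.4142 / 380.86 ≈ 0.003713.

|H(j1)| ≈ 0.003713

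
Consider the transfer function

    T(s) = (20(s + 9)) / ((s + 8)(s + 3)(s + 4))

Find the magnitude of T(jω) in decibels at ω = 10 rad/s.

Substitute s = j10: numerator = 180 + j200, denominator = -1404 - j320.
|T(j10)| = |180 + j200| / |-1404 - j320| = 269.07 / 1440.0 ≈ 0.1869.
In decibels: 20·log₁₀(0.1869) ≈ -14.6 dB.

|T(j10)|_dB ≈ -14.6 dB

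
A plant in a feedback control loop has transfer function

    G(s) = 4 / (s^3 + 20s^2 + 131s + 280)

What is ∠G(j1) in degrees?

At s = j1: numerator = 4, denominator = 260 + j130.
∠G = ∠num − ∠den = 0° − (26.565°) = -26.57°.

∠G(j1) ≈ -26.57°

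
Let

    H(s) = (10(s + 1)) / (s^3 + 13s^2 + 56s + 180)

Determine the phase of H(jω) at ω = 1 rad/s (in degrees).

At s = j1: numerator = 10 + j10, denominator = 167 + j55.
∠H = ∠num − ∠den = 45° − (18.229°) = 26.77°.

∠H(j1) ≈ 26.77°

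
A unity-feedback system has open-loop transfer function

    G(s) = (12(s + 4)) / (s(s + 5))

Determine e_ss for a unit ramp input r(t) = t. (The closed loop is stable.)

G(s) has one pole at the origin.
This is a Type 1 system. Kv = lim_{s→0} s·G(s) = 48/5.
e_ss = 1/Kv = 1/(48/5) = 5/48 ≈ 0.1042.

e_ss = 0.1042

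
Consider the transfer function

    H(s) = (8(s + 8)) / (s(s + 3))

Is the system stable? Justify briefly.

The poles can be read from the denominator factors: s = 0, -3.
Since the simple pole(s) at s = 0 lie on the jω-axis with none in the right half-plane, the system is marginally stable.

marginally stable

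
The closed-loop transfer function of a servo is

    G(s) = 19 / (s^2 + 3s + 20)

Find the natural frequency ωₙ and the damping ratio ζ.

Compare the denominator to the standard form s^2 + 2ζωₙs + ωₙ².
ωₙ² = 20, so ωₙ = √20 ≈ 4.472 rad/s.
2ζωₙ = 3, so ζ = 3/(2·√20) ≈ 0.3354.
With ζ = 0.3354 the response is underdamped.

ωₙ ≈ 4.472 rad/s, ζ ≈ 0.3354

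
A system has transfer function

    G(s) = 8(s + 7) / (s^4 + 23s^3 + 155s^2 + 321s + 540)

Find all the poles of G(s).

The poles are the roots of the denominator s^4 + 23s^3 + 155s^2 + 321s + 540 = 0.
Trying s = -12: the polynomial evaluates to 0, so (s + 12) is a factor.
Dividing out leaves s^3 + 11s^2 + 23s + 45 = 0.
This factors further as (s + 9)(s^2 + 2s + 5) = 0.

s = -12, -9, -1 + 2j, -1 - 2j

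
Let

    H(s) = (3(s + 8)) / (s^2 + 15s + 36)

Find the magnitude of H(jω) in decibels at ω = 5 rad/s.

|H(j5)|_dB ≈ -8.56 dB

Substitute s = j5: numerator = 24 + j15, denominator = 11 + j75.
|H(j5)| = |24 + j15| / |11 + j75| = 28.302 / 75.802 ≈ 0.3734.
In decibels: 20·log₁₀(0.3734) ≈ -8.56 dB.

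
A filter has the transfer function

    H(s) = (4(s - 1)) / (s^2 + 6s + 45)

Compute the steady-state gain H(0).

H(0) = -4/45 ≈ -0.08889

At s = 0 each factor (s + a) contributes a and each (s^2 + bs + c) contributes c.
H(0) = 4·(-1) / ((45)) = -4/45 = -4/45.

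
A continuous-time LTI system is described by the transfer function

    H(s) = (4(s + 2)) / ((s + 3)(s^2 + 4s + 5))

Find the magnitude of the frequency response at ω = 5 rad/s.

Substitute s = j5: numerator = 8 + j20, denominator = -160 - j40.
|H(j5)| = |8 + j20| / |-160 - j40| = 21.541 / 164.92 ≈ 0.1306.

|H(j5)| ≈ 0.1306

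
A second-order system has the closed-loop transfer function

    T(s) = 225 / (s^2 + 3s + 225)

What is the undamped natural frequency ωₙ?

Compare the denominator to the standard form s^2 + 2ζωₙs + ωₙ².
ωₙ² = 225, so ωₙ = 15 rad/s.

ωₙ = 15 rad/s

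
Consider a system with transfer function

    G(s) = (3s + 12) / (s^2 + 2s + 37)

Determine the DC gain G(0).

G(0) = 12/37 ≈ 0.3243

Set s = 0: G(0) = (12) / (37) = 12/37.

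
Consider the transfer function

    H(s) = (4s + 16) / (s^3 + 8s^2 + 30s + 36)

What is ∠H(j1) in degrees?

∠H(j1) ≈ -31.97°

At s = j1: numerator = 16 + j4, denominator = 28 + j29.
∠H = ∠num − ∠den = 14.036° − (46.005°) = -31.97°.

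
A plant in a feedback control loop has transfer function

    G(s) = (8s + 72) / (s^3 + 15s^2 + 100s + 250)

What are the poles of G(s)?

The poles are the roots of the denominator s^3 + 15s^2 + 100s + 250 = 0.
Trying s = -5: the polynomial evaluates to 0, so (s + 5) is a factor.
Dividing out leaves s^2 + 10s + 50 = 0.
The quadratic formula then gives s = -5 ± 5j.

s = -5 + 5j, -5 - 5j, -5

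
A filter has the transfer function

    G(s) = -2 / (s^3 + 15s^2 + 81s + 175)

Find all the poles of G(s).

s = -4 ± 3j, -7

The poles are the roots of the denominator s^3 + 15s^2 + 81s + 175 = 0.
Trying s = -7: the polynomial evaluates to 0, so (s + 7) is a factor.
Dividing out leaves s^2 + 8s + 25 = 0.
The quadratic formula then gives s = -4 ± 3j.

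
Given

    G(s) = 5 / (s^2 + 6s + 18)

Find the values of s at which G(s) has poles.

s = -3 + 3j, -3 - 3j

The poles are the roots of the denominator s^2 + 6s + 18 = 0.
Using the quadratic formula: s = (-6 ± √(-36))/2 = -3 ± 3j.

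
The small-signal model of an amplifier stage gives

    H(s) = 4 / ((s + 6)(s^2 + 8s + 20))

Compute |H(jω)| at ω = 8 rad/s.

|H(j8)| ≈ 0.005150

Substitute s = j8: numerator = 4, denominator = -776 + j32.
|H(j8)| = |4| / |-776 + j32| = 4 / 776.66 ≈ 0.005150.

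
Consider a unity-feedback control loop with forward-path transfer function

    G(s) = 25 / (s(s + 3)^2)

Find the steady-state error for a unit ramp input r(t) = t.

G(s) has one pole at the origin.
This is a Type 1 system. Kv = lim_{s→0} s·G(s) = 25/9.
e_ss = 1/Kv = 1/(25/9) = 9/25 ≈ 0.3600.

e_ss = 0.3600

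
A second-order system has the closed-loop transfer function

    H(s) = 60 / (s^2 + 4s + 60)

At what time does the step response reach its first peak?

Comparing s^2 + 4s + 60 to s^2 + 2ζωₙs + ωₙ²: ωₙ = √60 ≈ 7.746 rad/s and ζ = 4/(2·√60) ≈ 0.2582.
ζωₙ = 4/2 = 2, so ω_d = ωₙ√(1−ζ²) = √(ωₙ² − (ζωₙ)²) = √(60 − 2²) = √56 ≈ 7.483 rad/s.
t_p = π/ω_d = π/7.483 ≈ 0.4198 s.

t_p ≈ 0.4198 s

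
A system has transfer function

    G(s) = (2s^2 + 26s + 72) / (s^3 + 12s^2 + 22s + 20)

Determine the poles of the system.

The poles are the roots of the denominator s^3 + 12s^2 + 22s + 20 = 0.
Trying s = -10: the polynomial evaluates to 0, so (s + 10) is a factor.
Dividing out leaves s^2 + 2s + 2 = 0.
The quadratic formula then gives s = -1 ± 1j.

s = -1 ± j, -10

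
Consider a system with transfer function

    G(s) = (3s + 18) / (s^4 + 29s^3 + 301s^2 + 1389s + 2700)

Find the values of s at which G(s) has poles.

The poles are the roots of the denominator s^4 + 29s^3 + 301s^2 + 1389s + 2700 = 0.
Trying s = -12: the polynomial evaluates to 0, so (s + 12) is a factor.
Dividing out leaves s^3 + 17s^2 + 97s + 225 = 0.
This factors further as (s^2 + 8s + 25)(s + 9) = 0.

s = -4 + 3j, -4 - 3j, -12, -9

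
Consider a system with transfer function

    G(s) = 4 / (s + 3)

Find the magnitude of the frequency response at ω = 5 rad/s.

Substitute s = j5: numerator = 4, denominator = 3 + j5.
|G(j5)| = |4| / |3 + j5| = 4 / 5.8310 ≈ 0.6860.

|G(j5)| ≈ 0.6860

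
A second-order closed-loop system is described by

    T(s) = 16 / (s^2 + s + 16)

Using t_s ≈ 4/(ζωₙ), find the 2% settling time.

Comparing s^2 + s + 16 to s^2 + 2ζωₙs + ωₙ²: ωₙ = 4 rad/s and ζ = 1/(2·4) = 0.125.
ζωₙ = 1/2 = 0.5, so t_s ≈ 4/(ζωₙ) = 4/0.5 = 8 s.

t_s ≈ 8 s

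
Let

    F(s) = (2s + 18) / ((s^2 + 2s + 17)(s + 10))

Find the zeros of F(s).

s = -9

Set the numerator to zero: 2s + 18 = 0, i.e. 2·(s + 9) = 0.
So s = -9.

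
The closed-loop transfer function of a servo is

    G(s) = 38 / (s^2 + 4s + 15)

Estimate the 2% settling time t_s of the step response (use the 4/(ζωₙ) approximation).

t_s ≈ 2 s

Comparing s^2 + 4s + 15 to s^2 + 2ζωₙs + ωₙ²: ωₙ = √15 ≈ 3.873 rad/s and ζ = 4/(2·√15) ≈ 0.5164.
ζωₙ = 4/2 = 2, so t_s ≈ 4/(ζωₙ) = 4/2 = 2 s.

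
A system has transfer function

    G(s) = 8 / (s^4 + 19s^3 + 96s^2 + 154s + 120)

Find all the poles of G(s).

The poles are the roots of the denominator s^4 + 19s^3 + 96s^2 + 154s + 120 = 0.
Trying s = -5: the polynomial evaluates to 0, so (s + 5) is a factor.
Dividing out leaves s^3 + 14s^2 + 26s + 24 = 0.
This factors further as (s^2 + 2s + 2)(s + 12) = 0.

s = -5, -1 + j, -1 - j, -12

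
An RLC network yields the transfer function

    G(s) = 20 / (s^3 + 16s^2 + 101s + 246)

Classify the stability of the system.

The denominator s^3 + 16s^2 + 101s + 246 factors as (s^2 + 10s + 41)(s + 6), giving poles at s = -5 ± 4j, -6.
Since all poles lie strictly in the left half-plane, the system is stable.

stable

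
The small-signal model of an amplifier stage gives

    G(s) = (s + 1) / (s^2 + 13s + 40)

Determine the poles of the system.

s = -5, -8

The poles are the roots of the denominator s^2 + 13s + 40 = 0.
Factoring: (s + 5)(s + 8) = 0, so s = -5 and s = -8.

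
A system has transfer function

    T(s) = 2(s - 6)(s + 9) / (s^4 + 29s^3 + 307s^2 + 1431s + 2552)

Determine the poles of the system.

s = -5 ± 2j, -8, -11

The poles are the roots of the denominator s^4 + 29s^3 + 307s^2 + 1431s + 2552 = 0.
Trying s = -8: the polynomial evaluates to 0, so (s + 8) is a factor.
Dividing out leaves s^3 + 21s^2 + 139s + 319 = 0.
This factors further as (s^2 + 10s + 29)(s + 11) = 0.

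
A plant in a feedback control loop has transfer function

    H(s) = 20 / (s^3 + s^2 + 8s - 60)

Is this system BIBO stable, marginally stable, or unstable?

The denominator s^3 + s^2 + 8s - 60 factors as (s^2 + 4s + 20)(s - 3), giving poles at s = -2 ± 4j, 3.
Since the pole(s) at s = 3 lie in the right half-plane, the system is unstable.

unstable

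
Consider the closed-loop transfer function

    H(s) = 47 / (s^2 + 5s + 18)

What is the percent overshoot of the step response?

%OS ≈ 10.1%

Comparing s^2 + 5s + 18 to s^2 + 2ζωₙs + ωₙ²: ωₙ = √18 ≈ 4.243 rad/s and ζ = 5/(2·√18) ≈ 0.5893.
%OS = 100·exp(−πζ/√(1−ζ²)) = 100·exp(−π·0.5893/√(1−0.5893²)) ≈ 10.1%.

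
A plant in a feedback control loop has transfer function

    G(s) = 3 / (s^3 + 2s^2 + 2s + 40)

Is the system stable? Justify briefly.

The denominator s^3 + 2s^2 + 2s + 40 factors as (s + 4)(s^2 - 2s + 10), giving poles at s = -4, 1 + 3j, 1 - 3j.
Since the pole(s) at s = 1 + 3j, 1 - 3j lie in the right half-plane, the system is unstable.

unstable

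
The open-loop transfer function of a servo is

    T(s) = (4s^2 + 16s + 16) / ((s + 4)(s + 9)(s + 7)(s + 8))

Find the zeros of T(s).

Set the numerator to zero: 4s^2 + 16s + 16 = 0, i.e. 4·(s^2 + 4s + 4) = 0.
Factoring: (s + 2)^2 = 0.

s = -2, -2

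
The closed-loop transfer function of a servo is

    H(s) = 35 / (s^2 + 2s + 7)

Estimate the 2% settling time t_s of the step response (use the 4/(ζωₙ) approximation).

t_s ≈ 4 s

Comparing s^2 + 2s + 7 to s^2 + 2ζωₙs + ωₙ²: ωₙ = √7 ≈ 2.646 rad/s and ζ = 2/(2·√7) ≈ 0.3780.
ζωₙ = 2/2 = 1, so t_s ≈ 4/(ζωₙ) = 4/1 = 4 s.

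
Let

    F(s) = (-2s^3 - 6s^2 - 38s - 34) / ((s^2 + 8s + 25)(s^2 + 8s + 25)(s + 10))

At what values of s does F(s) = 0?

Set the numerator to zero: -2s^3 - 6s^2 - 38s - 34 = 0, i.e. -2·(s^3 + 3s^2 + 19s + 17) = 0.
Factoring: (s^2 + 2s + 17)(s + 1) = 0.

s = -1 + 4j, -1 - 4j, -1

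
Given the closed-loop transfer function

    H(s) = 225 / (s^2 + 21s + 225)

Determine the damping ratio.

Compare the denominator to the standard form s^2 + 2ζωₙs + ωₙ².
ωₙ² = 225, so ωₙ = 15 rad/s.
2ζωₙ = 21, so ζ = 21/(2·15) = 0.7.
With ζ = 0.7 the response is underdamped.

ζ = 0.7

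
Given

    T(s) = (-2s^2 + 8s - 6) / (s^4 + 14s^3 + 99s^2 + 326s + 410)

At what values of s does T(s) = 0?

Set the numerator to zero: -2s^2 + 8s - 6 = 0, i.e. -2·(s^2 - 4s + 3) = 0.
Factoring: (s - 1)(s - 3) = 0.

s = 1, 3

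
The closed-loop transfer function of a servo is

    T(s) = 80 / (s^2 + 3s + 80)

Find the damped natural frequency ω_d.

ω_d ≈ 8.818 rad/s

Comparing s^2 + 3s + 80 to s^2 + 2ζωₙs + ωₙ²: ωₙ = √80 ≈ 8.944 rad/s and ζ = 3/(2·√80) ≈ 0.1677.
ζωₙ = 3/2 = 1.5, so ω_d = ωₙ√(1−ζ²) = √(ωₙ² − (ζωₙ)²) = √(80 − 1.5²) = √77.75 ≈ 8.818 rad/s.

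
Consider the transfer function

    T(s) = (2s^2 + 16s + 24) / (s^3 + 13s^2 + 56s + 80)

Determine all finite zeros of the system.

Set the numerator to zero: 2s^2 + 16s + 24 = 0, i.e. 2·(s^2 + 8s + 12) = 0.
Factoring: (s + 6)(s + 2) = 0.

s = -6, -2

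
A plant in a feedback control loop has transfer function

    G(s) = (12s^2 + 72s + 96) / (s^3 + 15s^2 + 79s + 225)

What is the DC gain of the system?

Set s = 0: G(0) = (96) / (225) = 32/75.

G(0) = 32/75 ≈ 0.4267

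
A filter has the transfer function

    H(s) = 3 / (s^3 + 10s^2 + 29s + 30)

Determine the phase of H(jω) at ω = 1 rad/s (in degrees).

∠H(j1) ≈ -54.46°

At s = j1: numerator = 3, denominator = 20 + j28.
∠H = ∠num − ∠den = 0° − (54.462°) = -54.46°.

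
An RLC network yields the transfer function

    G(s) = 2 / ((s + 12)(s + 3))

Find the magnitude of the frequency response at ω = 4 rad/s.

Substitute s = j4: numerator = 2, denominator = 20 + j60.
|G(j4)| = |2| / |20 + j60| = 2 / 63.246 ≈ 0.03162.

|G(j4)| ≈ 0.03162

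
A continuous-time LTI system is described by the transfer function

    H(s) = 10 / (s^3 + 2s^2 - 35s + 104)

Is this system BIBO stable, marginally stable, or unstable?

The denominator s^3 + 2s^2 - 35s + 104 factors as (s^2 - 6s + 13)(s + 8), giving poles at s = 3 + 2j, 3 - 2j, -8.
Since the pole(s) at s = 3 ± 2j lie in the right half-plane, the system is unstable.

unstable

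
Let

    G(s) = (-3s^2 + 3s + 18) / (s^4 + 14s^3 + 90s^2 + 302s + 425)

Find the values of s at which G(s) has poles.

The poles are the roots of the denominator s^4 + 14s^3 + 90s^2 + 302s + 425 = 0.
No real roots exist; factor into two real quadratics: (s^2 + 6s + 25)(s^2 + 8s + 17) = 0.
Each quadratic gives a conjugate pair via the quadratic formula.

s = -3 + 4j, -3 - 4j, -4 + j, -4 - j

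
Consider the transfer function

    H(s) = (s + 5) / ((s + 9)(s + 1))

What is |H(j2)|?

|H(j2)| ≈ 0.2612

Substitute s = j2: numerator = 5 + j2, denominator = 5 + j20.
|H(j2)| = |5 + j2| / |5 + j20| = 5.3852 / 20.616 ≈ 0.2612.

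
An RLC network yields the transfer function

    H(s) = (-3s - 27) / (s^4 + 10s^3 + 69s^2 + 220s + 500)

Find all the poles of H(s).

The poles are the roots of the denominator s^4 + 10s^3 + 69s^2 + 220s + 500 = 0.
No real roots exist; factor into two real quadratics: (s^2 + 6s + 25)(s^2 + 4s + 20) = 0.
Each quadratic gives a conjugate pair via the quadratic formula.

s = -3 ± 4j, -2 ± 4j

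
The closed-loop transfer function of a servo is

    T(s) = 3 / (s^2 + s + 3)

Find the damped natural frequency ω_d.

ω_d ≈ 1.658 rad/s

Comparing s^2 + s + 3 to s^2 + 2ζωₙs + ωₙ²: ωₙ = √3 ≈ 1.732 rad/s and ζ = 1/(2·√3) ≈ 0.2887.
ζωₙ = 1/2 = 0.5, so ω_d = ωₙ√(1−ζ²) = √(ωₙ² − (ζωₙ)²) = √(3 − 0.5²) = √2.75 ≈ 1.658 rad/s.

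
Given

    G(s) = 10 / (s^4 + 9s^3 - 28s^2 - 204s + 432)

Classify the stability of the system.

unstable

The denominator s^4 + 9s^3 - 28s^2 - 204s + 432 factors as (s - 4)(s + 6)(s - 2)(s + 9), giving poles at s = 4, -6, 2, -9.
Since the pole(s) at s = 4, 2 lie in the right half-plane, the system is unstable.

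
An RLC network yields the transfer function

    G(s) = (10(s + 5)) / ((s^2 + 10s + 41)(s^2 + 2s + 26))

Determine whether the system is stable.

stable

The poles can be read from the denominator factors: s = -5 + 4j, -5 - 4j, -1 + 5j, -1 - 5j.
Since all poles lie strictly in the left half-plane, the system is stable.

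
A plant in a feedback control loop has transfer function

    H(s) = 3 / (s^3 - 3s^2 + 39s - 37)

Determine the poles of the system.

s = 1 ± 6j, 1

The poles are the roots of the denominator s^3 - 3s^2 + 39s - 37 = 0.
Trying s = 1: the polynomial evaluates to 0, so (s - 1) is a factor.
Dividing out leaves s^2 - 2s + 37 = 0.
The quadratic formula then gives s = 1 ± 6j.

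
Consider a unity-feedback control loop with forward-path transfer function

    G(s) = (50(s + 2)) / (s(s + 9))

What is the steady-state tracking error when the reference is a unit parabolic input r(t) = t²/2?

G(s) has one pole at the origin.
This is a Type 1 system; Ka = lim_{s→0} s^2·G(s) = 0, so the steady-state error for a parabola input is infinite.

e_ss = ∞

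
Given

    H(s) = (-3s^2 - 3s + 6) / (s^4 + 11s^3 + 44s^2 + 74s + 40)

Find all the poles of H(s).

s = -3 ± j, -4, -1

The poles are the roots of the denominator s^4 + 11s^3 + 44s^2 + 74s + 40 = 0.
Trying s = -4: the polynomial evaluates to 0, so (s + 4) is a factor.
Dividing out leaves s^3 + 7s^2 + 16s + 10 = 0.
This factors further as (s^2 + 6s + 10)(s + 1) = 0.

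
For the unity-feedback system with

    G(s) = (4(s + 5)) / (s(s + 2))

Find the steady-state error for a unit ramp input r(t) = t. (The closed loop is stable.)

G(s) has one pole at the origin.
This is a Type 1 system. Kv = lim_{s→0} s·G(s) = 20/2 = 10.
e_ss = 1/Kv = 1/(10) = 1/10 ≈ 0.1000.

e_ss = 0.1000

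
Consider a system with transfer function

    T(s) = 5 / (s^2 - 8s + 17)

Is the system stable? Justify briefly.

unstable

The poles can be read from the denominator factors: s = 4 ± j.
Since the pole(s) at s = 4 ± j lie in the right half-plane, the system is unstable.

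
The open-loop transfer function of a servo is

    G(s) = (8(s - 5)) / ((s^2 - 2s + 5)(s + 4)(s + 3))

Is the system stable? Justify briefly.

The poles can be read from the denominator factors: s = 1 ± 2j, -4, -3.
Since the pole(s) at s = 1 ± 2j lie in the right half-plane, the system is unstable.

unstable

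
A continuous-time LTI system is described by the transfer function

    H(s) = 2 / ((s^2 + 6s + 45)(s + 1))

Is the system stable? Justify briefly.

stable

The poles can be read from the denominator factors: s = -3 ± 6j, -1.
Since all poles lie strictly in the left half-plane, the system is stable.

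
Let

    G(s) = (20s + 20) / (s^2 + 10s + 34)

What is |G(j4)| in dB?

|G(j4)|_dB ≈ 5.48 dB

Substitute s = j4: numerator = 20 + j80, denominator = 18 + j40.
|G(j4)| = |20 + j80| / |18 + j40| = 82.462 / 43.863 ≈ 1.880.
In decibels: 20·log₁₀(1.880) ≈ 5.48 dB.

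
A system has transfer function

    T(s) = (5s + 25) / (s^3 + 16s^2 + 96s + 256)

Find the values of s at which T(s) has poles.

The poles are the roots of the denominator s^3 + 16s^2 + 96s + 256 = 0.
Trying s = -8: the polynomial evaluates to 0, so (s + 8) is a factor.
Dividing out leaves s^2 + 8s + 32 = 0.
The quadratic formula then gives s = -4 ± 4j.

s = -4 + 4j, -4 - 4j, -8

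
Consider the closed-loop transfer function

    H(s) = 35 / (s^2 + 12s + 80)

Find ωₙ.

ωₙ ≈ 8.944 rad/s

Compare the denominator to the standard form s^2 + 2ζωₙs + ωₙ².
ωₙ² = 80, so ωₙ = √80 ≈ 8.944 rad/s.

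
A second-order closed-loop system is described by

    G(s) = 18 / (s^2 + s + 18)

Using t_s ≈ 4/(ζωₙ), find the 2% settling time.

t_s ≈ 8 s

Comparing s^2 + s + 18 to s^2 + 2ζωₙs + ωₙ²: ωₙ = √18 ≈ 4.243 rad/s and ζ = 1/(2·√18) ≈ 0.1179.
ζωₙ = 1/2 = 0.5, so t_s ≈ 4/(ζωₙ) = 4/0.5 = 8 s.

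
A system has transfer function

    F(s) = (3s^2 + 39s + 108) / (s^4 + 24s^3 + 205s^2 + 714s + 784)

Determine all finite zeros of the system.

s = -9, -4

Set the numerator to zero: 3s^2 + 39s + 108 = 0, i.e. 3·(s^2 + 13s + 36) = 0.
Factoring: (s + 9)(s + 4) = 0.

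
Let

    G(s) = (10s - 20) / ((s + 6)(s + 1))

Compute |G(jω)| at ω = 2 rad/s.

Substitute s = j2: numerator = -20 + j20, denominator = 2 + j14.
|G(j2)| = |-20 + j20| / |2 + j14| = 28.284 / 14.142 = 2.

|G(j2)| = 2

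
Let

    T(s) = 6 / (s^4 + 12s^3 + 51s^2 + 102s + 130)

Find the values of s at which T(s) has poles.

s = -5 + j, -5 - j, -1 + 2j, -1 - 2j

The poles are the roots of the denominator s^4 + 12s^3 + 51s^2 + 102s + 130 = 0.
No real roots exist; factor into two real quadratics: (s^2 + 10s + 26)(s^2 + 2s + 5) = 0.
Each quadratic gives a conjugate pair via the quadratic formula.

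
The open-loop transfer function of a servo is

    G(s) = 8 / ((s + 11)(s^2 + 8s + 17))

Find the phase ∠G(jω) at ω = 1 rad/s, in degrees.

At s = j1: numerator = 8, denominator = 168 + j104.
∠G = ∠num − ∠den = 0° − (31.759°) = -31.76°.

∠G(j1) ≈ -31.76°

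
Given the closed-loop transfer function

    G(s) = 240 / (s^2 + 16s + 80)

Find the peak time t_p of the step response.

t_p ≈ 0.7854 s

Comparing s^2 + 16s + 80 to s^2 + 2ζωₙs + ωₙ²: ωₙ = √80 ≈ 8.944 rad/s and ζ = 16/(2·√80) ≈ 0.8944.
ζωₙ = 16/2 = 8, so ω_d = ωₙ√(1−ζ²) = √(ωₙ² − (ζωₙ)²) = √(80 − 8²) = √16 = 4 rad/s.
t_p = π/ω_d = π/4 ≈ 0.7854 s.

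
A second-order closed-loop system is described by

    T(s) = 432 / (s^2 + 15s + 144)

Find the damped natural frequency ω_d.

Comparing s^2 + 15s + 144 to s^2 + 2ζωₙs + ωₙ²: ωₙ = 12 rad/s and ζ = 15/(2·12) = 0.625.
ζωₙ = 15/2 = 7.5, so ω_d = ωₙ√(1−ζ²) = √(ωₙ² − (ζωₙ)²) = √(144 − 7.5²) = √87.75 ≈ 9.367 rad/s.

ω_d ≈ 9.367 rad/s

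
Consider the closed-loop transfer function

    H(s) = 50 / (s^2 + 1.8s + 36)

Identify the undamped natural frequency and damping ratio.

Compare the denominator to the standard form s^2 + 2ζωₙs + ωₙ².
ωₙ² = 36, so ωₙ = 6 rad/s.
2ζωₙ = 1.8, so ζ = 1.8/(2·6) = 0.15.

ωₙ = 6 rad/s, ζ = 0.15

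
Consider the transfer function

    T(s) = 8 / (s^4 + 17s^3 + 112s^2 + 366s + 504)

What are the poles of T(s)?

s = -3 + 3j, -3 - 3j, -4, -7

The poles are the roots of the denominator s^4 + 17s^3 + 112s^2 + 366s + 504 = 0.
Trying s = -4: the polynomial evaluates to 0, so (s + 4) is a factor.
Dividing out leaves s^3 + 13s^2 + 60s + 126 = 0.
This factors further as (s^2 + 6s + 18)(s + 7) = 0.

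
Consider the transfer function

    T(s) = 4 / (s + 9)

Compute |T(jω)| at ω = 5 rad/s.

Substitute s = j5: numerator = 4, denominator = 9 + j5.
|T(j5)| = |4| / |9 + j5| = 4 / 10.296 ≈ 0.3885.

|T(j5)| ≈ 0.3885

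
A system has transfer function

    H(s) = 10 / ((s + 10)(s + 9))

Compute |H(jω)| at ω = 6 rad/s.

Substitute s = j6: numerator = 10, denominator = 54 + j114.
|H(j6)| = |10| / |54 + j114| = 10 / 126.14 ≈ 0.07928.

|H(j6)| ≈ 0.07928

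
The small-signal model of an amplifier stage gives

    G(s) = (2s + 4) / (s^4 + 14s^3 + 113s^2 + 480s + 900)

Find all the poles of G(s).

s = -4 ± 2j, -3 ± 6j

The poles are the roots of the denominator s^4 + 14s^3 + 113s^2 + 480s + 900 = 0.
No real roots exist; factor into two real quadratics: (s^2 + 8s + 20)(s^2 + 6s + 45) = 0.
Each quadratic gives a conjugate pair via the quadratic formula.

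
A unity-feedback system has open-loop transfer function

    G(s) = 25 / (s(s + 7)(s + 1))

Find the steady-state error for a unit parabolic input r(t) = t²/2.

e_ss = ∞

G(s) has one pole at the origin.
This is a Type 1 system; Ka = lim_{s→0} s^2·G(s) = 0, so the steady-state error for a parabola input is infinite.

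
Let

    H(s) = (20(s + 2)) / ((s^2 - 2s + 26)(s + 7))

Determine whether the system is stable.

The poles can be read from the denominator factors: s = 1 ± 5j, -7.
Since the pole(s) at s = 1 ± 5j lie in the right half-plane, the system is unstable.

unstable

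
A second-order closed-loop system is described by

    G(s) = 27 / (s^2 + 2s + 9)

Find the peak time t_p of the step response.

Comparing s^2 + 2s + 9 to s^2 + 2ζωₙs + ωₙ²: ωₙ = 3 rad/s and ζ = 2/(2·3) ≈ 0.3333.
ζωₙ = 2/2 = 1, so ω_d = ωₙ√(1−ζ²) = √(ωₙ² − (ζωₙ)²) = √(9 − 1²) = √8 ≈ 2.828 rad/s.
t_p = π/ω_d = π/2.828 ≈ 1.111 s.

t_p ≈ 1.111 s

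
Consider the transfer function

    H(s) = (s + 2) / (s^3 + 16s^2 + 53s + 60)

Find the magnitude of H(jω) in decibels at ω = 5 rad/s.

Substitute s = j5: numerator = 2 + j5, denominator = -340 + j140.
|H(j5)| = |2 + j5| / |-340 + j140| = 5.3852 / 367.70 ≈ 0.01465.
In decibels: 20·log₁₀(0.01465) ≈ -36.7 dB.

|H(j5)|_dB ≈ -36.7 dB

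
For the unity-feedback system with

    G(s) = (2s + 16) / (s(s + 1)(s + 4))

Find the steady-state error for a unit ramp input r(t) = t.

e_ss = 0.2500

G(s) has one pole at the origin.
This is a Type 1 system. Kv = lim_{s→0} s·G(s) = 16/4 = 4.
e_ss = 1/Kv = 1/(4) = 1/4 ≈ 0.2500.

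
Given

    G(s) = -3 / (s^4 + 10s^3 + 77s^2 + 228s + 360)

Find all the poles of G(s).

s = -2 + 2j, -2 - 2j, -3 + 6j, -3 - 6j

The poles are the roots of the denominator s^4 + 10s^3 + 77s^2 + 228s + 360 = 0.
No real roots exist; factor into two real quadratics: (s^2 + 4s + 8)(s^2 + 6s + 45) = 0.
Each quadratic gives a conjugate pair via the quadratic formula.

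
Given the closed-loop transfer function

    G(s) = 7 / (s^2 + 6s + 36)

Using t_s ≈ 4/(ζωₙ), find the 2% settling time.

Comparing s^2 + 6s + 36 to s^2 + 2ζωₙs + ωₙ²: ωₙ = 6 rad/s and ζ = 6/(2·6) = 0.5.
ζωₙ = 6/2 = 3, so t_s ≈ 4/(ζωₙ) = 4/3 ≈ 1.333 s.

t_s ≈ 1.333 s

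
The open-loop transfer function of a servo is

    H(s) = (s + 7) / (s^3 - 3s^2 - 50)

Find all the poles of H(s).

The poles are the roots of the denominator s^3 - 3s^2 - 50 = 0.
Trying s = 5: the polynomial evaluates to 0, so (s - 5) is a factor.
Dividing out leaves s^2 + 2s + 10 = 0.
The quadratic formula then gives s = -1 ± 3j.

s = -1 ± 3j, 5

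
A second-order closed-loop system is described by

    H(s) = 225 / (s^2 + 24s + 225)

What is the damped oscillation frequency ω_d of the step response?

ω_d = 9 rad/s

Comparing s^2 + 24s + 225 to s^2 + 2ζωₙs + ωₙ²: ωₙ = 15 rad/s and ζ = 24/(2·15) = 0.8.
ζωₙ = 24/2 = 12, so ω_d = ωₙ√(1−ζ²) = √(ωₙ² − (ζωₙ)²) = √(225 − 12²) = √81 = 9 rad/s.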